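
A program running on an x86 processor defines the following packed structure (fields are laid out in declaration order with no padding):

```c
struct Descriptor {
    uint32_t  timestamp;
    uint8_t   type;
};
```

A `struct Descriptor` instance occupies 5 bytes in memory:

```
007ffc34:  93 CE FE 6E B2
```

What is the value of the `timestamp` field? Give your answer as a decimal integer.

1862192787

`timestamp` is the first field, at byte offset 0, occupying 4 bytes.
Bytes at offsets 0..3: 93 CE FE 6E.
In little-endian order the low byte comes first in memory.
Reassemble most-significant byte first: 6E FE CE 93 → 0x6EFECE93.
0x6EFECE93 = 1862192787.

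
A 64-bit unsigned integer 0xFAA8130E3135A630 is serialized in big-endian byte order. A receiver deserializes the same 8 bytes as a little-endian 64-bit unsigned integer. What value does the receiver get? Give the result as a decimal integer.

Stored big-endian, the bytes at ascending addresses are FA A8 13 0E 31 35 A6 30.
Read back as little-endian, the first byte is least significant, giving 0x30A635310E13A8FA.
0x30A635310E13A8FA = 3505547844760348922.

3505547844760348922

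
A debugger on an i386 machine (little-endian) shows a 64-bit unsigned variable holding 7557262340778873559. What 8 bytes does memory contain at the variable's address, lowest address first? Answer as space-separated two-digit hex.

7557262340778873559 in hexadecimal, padded to 64 bits, is 0x68E0CA0F108FD2D7.
Split into bytes (most-significant first): 68 E0 CA 0F 10 8F D2 D7.
Little-endian: lowest address holds the least-significant byte.
So at ascending addresses the bytes are D7 D2 8F 10 0F CA E0 68.

D7 D2 8F 10 0F CA E0 68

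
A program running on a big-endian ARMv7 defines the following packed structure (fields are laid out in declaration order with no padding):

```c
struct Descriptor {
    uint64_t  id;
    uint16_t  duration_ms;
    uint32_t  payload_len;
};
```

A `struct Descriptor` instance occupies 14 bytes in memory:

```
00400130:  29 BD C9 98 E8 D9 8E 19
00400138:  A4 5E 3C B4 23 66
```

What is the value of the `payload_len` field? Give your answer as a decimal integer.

1018438502

`payload_len` follows `id` (8 B), `duration_ms` (2 B), so it starts at offset 8 + 2 = 10 and occupies 4 bytes.
Bytes at offsets 10..13: 3C B4 23 66.
Big-endian stores the most-significant byte at the lowest address.
The bytes are already most-significant first: 0x3CB42366.
0x3CB42366 = 1018438502.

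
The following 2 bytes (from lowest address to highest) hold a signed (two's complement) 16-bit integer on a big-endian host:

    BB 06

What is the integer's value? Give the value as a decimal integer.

Big-endian stores the most-significant byte at the lowest address.
The bytes are already most-significant first: 0xBB06.
Top bit is set, so as a signed 16-bit value this is 0xBB06 − 2^16 = -17658.

-17658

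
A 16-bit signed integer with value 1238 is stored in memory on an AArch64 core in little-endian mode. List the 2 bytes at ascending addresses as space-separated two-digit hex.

1238 in hexadecimal, padded to 16 bits, is 0x04D6.
Split into bytes (most-significant first): 04 D6.
Little-endian: lowest address holds the least-significant byte.
So at ascending addresses the bytes are D6 04.

D6 04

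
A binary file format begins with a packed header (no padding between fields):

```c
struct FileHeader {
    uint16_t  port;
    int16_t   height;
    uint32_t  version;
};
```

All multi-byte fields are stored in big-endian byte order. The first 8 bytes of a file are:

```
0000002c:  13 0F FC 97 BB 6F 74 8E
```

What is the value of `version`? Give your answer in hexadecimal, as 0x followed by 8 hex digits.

0xBB6F748E

`version` follows `port` (2 B), `height` (2 B), so it starts at offset 2 + 2 = 4 and occupies 4 bytes.
Bytes at offsets 4..7: BB 6F 74 8E.
Big-endian stores the most-significant byte at the lowest address.
The bytes are already most-significant first: 0xBB6F748E.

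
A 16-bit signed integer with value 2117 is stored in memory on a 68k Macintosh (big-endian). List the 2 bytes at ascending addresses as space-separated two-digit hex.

08 45

2117 in hexadecimal, padded to 16 bits, is 0x0845.
Split into bytes (most-significant first): 08 45.
Big-endian stores the most-significant byte at the lowest address.
So the memory order matches the most-significant-first order: 08 45.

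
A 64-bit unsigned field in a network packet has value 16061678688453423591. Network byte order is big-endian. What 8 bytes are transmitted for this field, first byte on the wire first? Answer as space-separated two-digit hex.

DE E6 8B AB 31 BA 71 E7

16061678688453423591 in hexadecimal, padded to 64 bits, is 0xDEE68BAB31BA71E7.
Split into bytes (most-significant first): DE E6 8B AB 31 BA 71 E7.
In big-endian order the high byte comes first in memory.
So the memory order matches the most-significant-first order: DE E6 8B AB 31 BA 71 E7.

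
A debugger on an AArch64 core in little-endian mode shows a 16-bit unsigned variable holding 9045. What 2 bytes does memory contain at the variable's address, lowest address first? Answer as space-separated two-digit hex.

55 23

9045 in hexadecimal, padded to 16 bits, is 0x2355.
Split into bytes (most-significant first): 23 55.
In little-endian order the low byte comes first in memory.
So at ascending addresses the bytes are 55 23.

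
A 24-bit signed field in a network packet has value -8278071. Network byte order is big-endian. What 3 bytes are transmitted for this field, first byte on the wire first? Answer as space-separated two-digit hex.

Two's complement of -8278071 in 24 bits: 8278071 = 0x7E5037; invert → 0x81AFC8; add 1 → 0x81AFC9.
Split into bytes (most-significant first): 81 AF C9.
Big-endian stores the most-significant byte at the lowest address.
So the memory order matches the most-significant-first order: 81 AF C9.

81 AF C9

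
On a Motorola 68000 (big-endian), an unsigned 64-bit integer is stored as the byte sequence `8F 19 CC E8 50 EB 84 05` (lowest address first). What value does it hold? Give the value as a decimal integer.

Big-endian stores the most-significant byte at the lowest address.
The bytes are already most-significant first: 0x8F19CCE850EB8405.
0x8F19CCE850EB8405 = 10311498120003552261.

10311498120003552261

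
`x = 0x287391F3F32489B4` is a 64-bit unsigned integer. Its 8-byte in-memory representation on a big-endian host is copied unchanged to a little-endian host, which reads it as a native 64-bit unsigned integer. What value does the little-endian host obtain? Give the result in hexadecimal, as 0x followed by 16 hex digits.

0xB48924F3F3917328

Stored big-endian, the bytes at ascending addresses are 28 73 91 F3 F3 24 89 B4.
Read back as little-endian, the first byte is least significant, giving 0xB48924F3F3917328.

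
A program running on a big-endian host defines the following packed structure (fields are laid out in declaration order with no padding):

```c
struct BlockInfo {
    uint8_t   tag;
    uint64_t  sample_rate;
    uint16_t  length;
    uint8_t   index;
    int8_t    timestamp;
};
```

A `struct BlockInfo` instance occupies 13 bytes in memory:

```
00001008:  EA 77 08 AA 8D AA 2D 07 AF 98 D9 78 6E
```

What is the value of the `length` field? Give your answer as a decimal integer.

`length` follows `tag` (1 B), `sample_rate` (8 B), so it starts at offset 1 + 8 = 9 and occupies 2 bytes.
Bytes at offsets 9..10: 98 D9.
Big-endian: lowest address holds the most-significant byte.
The bytes are already most-significant first: 0x98D9.
0x98D9 = 39129.

39129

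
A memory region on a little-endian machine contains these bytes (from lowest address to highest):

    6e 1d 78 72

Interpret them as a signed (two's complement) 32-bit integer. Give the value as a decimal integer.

Little-endian: lowest address holds the least-significant byte.
Reassemble most-significant byte first: 72 78 1D 6E → 0x72781D6E.
0x72781D6E = 1920474478.

1920474478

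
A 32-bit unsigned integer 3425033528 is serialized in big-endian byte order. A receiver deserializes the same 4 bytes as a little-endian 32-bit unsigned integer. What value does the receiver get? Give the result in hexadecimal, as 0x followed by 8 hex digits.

0x38DD25CC

3425033528 in 32-bit hexadecimal is 0xCC25DD38.
Stored big-endian, the bytes at ascending addresses are CC 25 DD 38.
Read back as little-endian, the first byte is least significant, giving 0x38DD25CC.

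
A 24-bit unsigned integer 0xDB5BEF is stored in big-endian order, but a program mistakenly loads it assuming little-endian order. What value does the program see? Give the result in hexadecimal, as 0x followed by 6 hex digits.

Stored big-endian, the bytes at ascending addresses are DB 5B EF.
Read back as little-endian, the first byte is least significant, giving 0xEF5BDB.

0xEF5BDB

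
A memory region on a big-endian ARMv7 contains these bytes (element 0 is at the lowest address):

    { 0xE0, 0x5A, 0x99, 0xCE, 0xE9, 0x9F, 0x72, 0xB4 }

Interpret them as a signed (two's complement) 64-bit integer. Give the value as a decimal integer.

Big-endian: lowest address holds the most-significant byte.
The bytes are already most-significant first: 0xE05A99CEE99F72B4.
Top bit is set, so as a signed 64-bit value this is 0xE05A99CEE99F72B4 − 2^64 = -2280341147347881292.

-2280341147347881292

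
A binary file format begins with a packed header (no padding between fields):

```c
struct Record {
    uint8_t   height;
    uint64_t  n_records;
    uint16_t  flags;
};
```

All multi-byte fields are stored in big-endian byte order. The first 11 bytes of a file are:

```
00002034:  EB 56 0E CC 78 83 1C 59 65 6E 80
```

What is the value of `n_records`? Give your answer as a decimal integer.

`n_records` follows `height` (1 byte), so it starts at byte offset 1 and occupies 8 bytes.
Bytes at offsets 1..8: 56 0E CC 78 83 1C 59 65.
Big-endian: lowest address holds the most-significant byte.
The bytes are already most-significant first: 0x560ECC78831C5965.
0x560ECC78831C5965 = 6201118554903566693.

6201118554903566693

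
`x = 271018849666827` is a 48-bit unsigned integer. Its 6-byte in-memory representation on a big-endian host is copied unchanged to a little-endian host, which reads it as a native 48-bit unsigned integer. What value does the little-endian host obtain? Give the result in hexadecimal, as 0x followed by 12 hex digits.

271018849666827 in 48-bit hexadecimal is 0xF67D7E43070B.
Stored big-endian, the bytes at ascending addresses are F6 7D 7E 43 07 0B.
Read back as little-endian, the first byte is least significant, giving 0x0B07437E7DF6.

0x0B07437E7DF6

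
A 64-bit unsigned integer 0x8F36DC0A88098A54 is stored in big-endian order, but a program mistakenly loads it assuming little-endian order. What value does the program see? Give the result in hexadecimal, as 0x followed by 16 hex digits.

Stored big-endian, the bytes at ascending addresses are 8F 36 DC 0A 88 09 8A 54.
Read back as little-endian, the first byte is least significant, giving 0x548A09880ADC368F.

0x548A09880ADC368F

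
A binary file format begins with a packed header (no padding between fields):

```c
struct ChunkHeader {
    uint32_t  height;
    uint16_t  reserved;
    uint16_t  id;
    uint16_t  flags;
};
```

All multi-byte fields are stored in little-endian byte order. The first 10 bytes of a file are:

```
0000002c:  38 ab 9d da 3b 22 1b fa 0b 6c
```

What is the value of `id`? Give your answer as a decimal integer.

64027

`id` follows `height` (4 B), `reserved` (2 B), so it starts at offset 4 + 2 = 6 and occupies 2 bytes.
Bytes at offsets 6..7: 1B FA.
Little-endian stores the least-significant byte at the lowest address.
Reassemble most-significant byte first: FA 1B → 0xFA1B.
0xFA1B = 64027.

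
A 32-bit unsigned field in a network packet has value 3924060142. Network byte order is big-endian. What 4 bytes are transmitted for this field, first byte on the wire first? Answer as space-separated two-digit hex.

E9 E4 67 EE

3924060142 in hexadecimal, padded to 32 bits, is 0xE9E467EE.
Split into bytes (most-significant first): E9 E4 67 EE.
In big-endian order the high byte comes first in memory.
So the memory order matches the most-significant-first order: E9 E4 67 EE.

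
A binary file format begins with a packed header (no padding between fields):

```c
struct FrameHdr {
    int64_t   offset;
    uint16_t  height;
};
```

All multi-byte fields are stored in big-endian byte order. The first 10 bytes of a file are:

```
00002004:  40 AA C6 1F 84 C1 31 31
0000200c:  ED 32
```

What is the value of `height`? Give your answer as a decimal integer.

`height` follows `offset` (8 bytes), so it starts at byte offset 8 and occupies 2 bytes.
Bytes at offsets 8..9: ED 32.
Big-endian stores the most-significant byte at the lowest address.
The bytes are already most-significant first: 0xED32.
0xED32 = 60722.

60722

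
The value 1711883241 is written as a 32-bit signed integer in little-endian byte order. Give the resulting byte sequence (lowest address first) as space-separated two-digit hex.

E9 43 09 66

1711883241 in hexadecimal, padded to 32 bits, is 0x660943E9.
Split into bytes (most-significant first): 66 09 43 E9.
Little-endian: lowest address holds the least-significant byte.
So at ascending addresses the bytes are E9 43 09 66.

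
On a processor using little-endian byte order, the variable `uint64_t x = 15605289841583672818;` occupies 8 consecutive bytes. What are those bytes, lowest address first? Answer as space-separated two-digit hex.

F2 4D 9B 38 6E 20 91 D8

15605289841583672818 in hexadecimal, padded to 64 bits, is 0xD891206E389B4DF2.
Split into bytes (most-significant first): D8 91 20 6E 38 9B 4D F2.
In little-endian order the low byte comes first in memory.
So at ascending addresses the bytes are F2 4D 9B 38 6E 20 91 D8.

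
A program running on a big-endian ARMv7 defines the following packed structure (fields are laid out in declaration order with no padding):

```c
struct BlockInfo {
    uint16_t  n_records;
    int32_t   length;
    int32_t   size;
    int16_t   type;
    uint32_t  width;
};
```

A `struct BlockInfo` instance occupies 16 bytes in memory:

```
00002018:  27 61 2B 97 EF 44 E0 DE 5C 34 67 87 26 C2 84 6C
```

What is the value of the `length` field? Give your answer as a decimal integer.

`length` follows `n_records` (2 bytes), so it starts at byte offset 2 and occupies 4 bytes.
Bytes at offsets 2..5: 2B 97 EF 44.
In big-endian order the high byte comes first in memory.
The bytes are already most-significant first: 0x2B97EF44.
0x2B97EF44 = 731377476.

731377476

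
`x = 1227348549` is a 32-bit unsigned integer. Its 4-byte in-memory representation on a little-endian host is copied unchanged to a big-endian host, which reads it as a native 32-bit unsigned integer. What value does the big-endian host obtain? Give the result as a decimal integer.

1227348549 in 32-bit hexadecimal is 0x4927DA45.
Stored little-endian, the bytes at ascending addresses are 45 DA 27 49.
Read back as big-endian, the last byte is least significant, giving 0x45DA2749.
0x45DA2749 = 1171924809.

1171924809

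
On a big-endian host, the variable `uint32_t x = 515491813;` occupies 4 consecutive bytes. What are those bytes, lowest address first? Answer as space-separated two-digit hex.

515491813 in hexadecimal, padded to 32 bits, is 0x1EB9C7E5.
Split into bytes (most-significant first): 1E B9 C7 E5.
Big-endian: lowest address holds the most-significant byte.
So the memory order matches the most-significant-first order: 1E B9 C7 E5.

1E B9 C7 E5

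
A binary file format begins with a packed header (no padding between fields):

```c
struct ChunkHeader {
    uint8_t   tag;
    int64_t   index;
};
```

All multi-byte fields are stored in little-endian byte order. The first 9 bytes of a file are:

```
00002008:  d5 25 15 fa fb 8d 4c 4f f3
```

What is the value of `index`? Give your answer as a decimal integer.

`index` follows `tag` (1 byte), so it starts at byte offset 1 and occupies 8 bytes.
Bytes at offsets 1..8: 25 15 FA FB 8D 4C 4F F3.
In little-endian order the low byte comes first in memory.
Reassemble most-significant byte first: F3 4F 4C 8D FB FA 15 25 → 0xF34F4C8DFBFA1525.
Top bit is set, so as a signed 64-bit value this is 0xF34F4C8DFBFA1525 − 2^64 = -914428026631351003.

-914428026631351003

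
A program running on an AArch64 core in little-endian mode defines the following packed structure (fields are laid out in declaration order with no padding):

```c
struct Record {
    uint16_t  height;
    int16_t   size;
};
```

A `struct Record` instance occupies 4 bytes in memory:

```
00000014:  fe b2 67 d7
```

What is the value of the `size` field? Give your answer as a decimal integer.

-10393

`size` follows `height` (2 bytes), so it starts at byte offset 2 and occupies 2 bytes.
Bytes at offsets 2..3: 67 D7.
Little-endian stores the least-significant byte at the lowest address.
Reassemble most-significant byte first: D7 67 → 0xD767.
Top bit is set, so as a signed 16-bit value this is 0xD767 − 2^16 = -10393.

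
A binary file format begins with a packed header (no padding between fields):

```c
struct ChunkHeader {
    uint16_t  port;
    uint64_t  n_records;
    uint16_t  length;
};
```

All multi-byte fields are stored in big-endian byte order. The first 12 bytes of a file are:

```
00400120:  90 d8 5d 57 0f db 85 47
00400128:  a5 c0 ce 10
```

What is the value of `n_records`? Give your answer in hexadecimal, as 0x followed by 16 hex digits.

0x5D570FDB8547A5C0

`n_records` follows `port` (2 bytes), so it starts at byte offset 2 and occupies 8 bytes.
Bytes at offsets 2..9: 5D 57 0F DB 85 47 A5 C0.
Big-endian: lowest address holds the most-significant byte.
The bytes are already most-significant first: 0x5D570FDB8547A5C0.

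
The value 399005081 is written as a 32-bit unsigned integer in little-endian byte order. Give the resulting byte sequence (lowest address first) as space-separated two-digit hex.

99 55 C8 17

399005081 in hexadecimal, padded to 32 bits, is 0x17C85599.
Split into bytes (most-significant first): 17 C8 55 99.
In little-endian order the low byte comes first in memory.
So at ascending addresses the bytes are 99 55 C8 17.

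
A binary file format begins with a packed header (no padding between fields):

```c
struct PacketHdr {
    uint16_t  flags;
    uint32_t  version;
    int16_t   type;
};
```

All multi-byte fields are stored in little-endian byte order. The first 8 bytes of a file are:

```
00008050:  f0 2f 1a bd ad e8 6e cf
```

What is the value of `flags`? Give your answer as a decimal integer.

12272

`flags` is the first field, at byte offset 0, occupying 2 bytes.
Bytes at offsets 0..1: F0 2F.
In little-endian order the low byte comes first in memory.
Reassemble most-significant byte first: 2F F0 → 0x2FF0.
0x2FF0 = 12272.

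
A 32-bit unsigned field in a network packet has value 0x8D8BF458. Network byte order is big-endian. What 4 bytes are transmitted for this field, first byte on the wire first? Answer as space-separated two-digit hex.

8D 8B F4 58

Split into bytes (most-significant first): 8D 8B F4 58.
In big-endian order the high byte comes first in memory.
So the memory order matches the most-significant-first order: 8D 8B F4 58.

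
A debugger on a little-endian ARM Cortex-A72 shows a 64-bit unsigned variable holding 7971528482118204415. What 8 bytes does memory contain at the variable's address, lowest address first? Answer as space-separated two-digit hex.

FF 7B 90 65 EB 8E A0 6E

7971528482118204415 in hexadecimal, padded to 64 bits, is 0x6EA08EEB65907BFF.
Split into bytes (most-significant first): 6E A0 8E EB 65 90 7B FF.
Little-endian: lowest address holds the least-significant byte.
So at ascending addresses the bytes are FF 7B 90 65 EB 8E A0 6E.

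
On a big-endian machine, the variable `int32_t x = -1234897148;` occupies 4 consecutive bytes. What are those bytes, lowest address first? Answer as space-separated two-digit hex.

Two's complement of -1234897148 in 32 bits: 1234897148 = 0x499B08FC; invert → 0xB664F703; add 1 → 0xB664F704.
Split into bytes (most-significant first): B6 64 F7 04.
Big-endian stores the most-significant byte at the lowest address.
So the memory order matches the most-significant-first order: B6 64 F7 04.

B6 64 F7 04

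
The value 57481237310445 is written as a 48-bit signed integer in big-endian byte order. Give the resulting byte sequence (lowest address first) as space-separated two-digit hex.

34 47 64 BB 2B ED

57481237310445 in hexadecimal, padded to 48 bits, is 0x344764BB2BED.
Split into bytes (most-significant first): 34 47 64 BB 2B ED.
In big-endian order the high byte comes first in memory.
So the memory order matches the most-significant-first order: 34 47 64 BB 2B ED.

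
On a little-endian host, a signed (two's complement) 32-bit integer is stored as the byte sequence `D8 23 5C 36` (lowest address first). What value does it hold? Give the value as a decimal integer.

Little-endian: lowest address holds the least-significant byte.
Reassemble most-significant byte first: 36 5C 23 D8 → 0x365C23D8.
0x365C23D8 = 912008152.

912008152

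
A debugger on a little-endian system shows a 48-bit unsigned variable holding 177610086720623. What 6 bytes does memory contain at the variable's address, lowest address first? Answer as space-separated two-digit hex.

177610086720623 in hexadecimal, padded to 48 bits, is 0xA1891220A46F.
Split into bytes (most-significant first): A1 89 12 20 A4 6F.
Little-endian stores the least-significant byte at the lowest address.
So at ascending addresses the bytes are 6F A4 20 12 89 A1.

6F A4 20 12 89 A1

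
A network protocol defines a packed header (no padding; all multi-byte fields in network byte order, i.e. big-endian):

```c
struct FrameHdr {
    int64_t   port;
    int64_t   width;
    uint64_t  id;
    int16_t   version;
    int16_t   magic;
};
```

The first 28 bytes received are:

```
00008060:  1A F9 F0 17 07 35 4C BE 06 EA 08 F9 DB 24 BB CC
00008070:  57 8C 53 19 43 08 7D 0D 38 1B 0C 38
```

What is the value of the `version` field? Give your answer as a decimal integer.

14363

`version` follows `port` (8 B), `width` (8 B), `id` (8 B), so it starts at offset 8 + 8 + 8 = 24 and occupies 2 bytes.
Bytes at offsets 24..25: 38 1B.
Big-endian: lowest address holds the most-significant byte.
The bytes are already most-significant first: 0x381B.
0x381B = 14363.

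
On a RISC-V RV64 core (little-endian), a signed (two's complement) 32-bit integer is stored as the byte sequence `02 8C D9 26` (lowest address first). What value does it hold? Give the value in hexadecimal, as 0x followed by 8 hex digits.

0x26D98C02

Little-endian stores the least-significant byte at the lowest address.
Reassemble most-significant byte first: 26 D9 8C 02 → 0x26D98C02.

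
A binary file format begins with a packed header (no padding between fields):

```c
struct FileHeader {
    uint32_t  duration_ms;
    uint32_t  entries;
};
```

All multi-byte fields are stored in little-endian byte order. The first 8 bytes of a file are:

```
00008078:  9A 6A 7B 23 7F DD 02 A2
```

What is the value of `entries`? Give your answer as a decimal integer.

2718096767

`entries` follows `duration_ms` (4 bytes), so it starts at byte offset 4 and occupies 4 bytes.
Bytes at offsets 4..7: 7F DD 02 A2.
Little-endian: lowest address holds the least-significant byte.
Reassemble most-significant byte first: A2 02 DD 7F → 0xA202DD7F.
0xA202DD7F = 2718096767.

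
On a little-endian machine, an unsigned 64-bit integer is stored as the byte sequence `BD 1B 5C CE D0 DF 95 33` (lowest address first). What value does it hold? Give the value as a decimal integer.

3717123155372547005

In little-endian order the low byte comes first in memory.
Reassemble most-significant byte first: 33 95 DF D0 CE 5C 1B BD → 0x3395DFD0CE5C1BBD.
0x3395DFD0CE5C1BBD = 3717123155372547005.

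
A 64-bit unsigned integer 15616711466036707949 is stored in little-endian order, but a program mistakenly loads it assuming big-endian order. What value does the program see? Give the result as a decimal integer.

15616711466036707949 in 64-bit hexadecimal is 0xD8B9B45664E3426D.
Stored little-endian, the bytes at ascending addresses are 6D 42 E3 64 56 B4 B9 D8.
Read back as big-endian, the last byte is least significant, giving 0x6D42E36456B4B9D8.
0x6D42E36456B4B9D8 = 7873105118687967704.

7873105118687967704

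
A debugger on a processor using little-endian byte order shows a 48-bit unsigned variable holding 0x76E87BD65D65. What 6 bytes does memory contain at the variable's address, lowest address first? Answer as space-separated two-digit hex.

Split into bytes (most-significant first): 76 E8 7B D6 5D 65.
In little-endian order the low byte comes first in memory.
So at ascending addresses the bytes are 65 5D D6 7B E8 76.

65 5D D6 7B E8 76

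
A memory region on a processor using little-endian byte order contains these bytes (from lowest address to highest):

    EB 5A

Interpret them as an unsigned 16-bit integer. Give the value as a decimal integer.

Little-endian stores the least-significant byte at the lowest address.
Reassemble most-significant byte first: 5A EB → 0x5AEB.
0x5AEB = 23275.

23275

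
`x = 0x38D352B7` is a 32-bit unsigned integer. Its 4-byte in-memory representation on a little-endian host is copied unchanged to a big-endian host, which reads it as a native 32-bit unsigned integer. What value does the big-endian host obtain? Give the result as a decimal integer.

3075658552

Stored little-endian, the bytes at ascending addresses are B7 52 D3 38.
Read back as big-endian, the last byte is least significant, giving 0xB752D338.
0xB752D338 = 3075658552.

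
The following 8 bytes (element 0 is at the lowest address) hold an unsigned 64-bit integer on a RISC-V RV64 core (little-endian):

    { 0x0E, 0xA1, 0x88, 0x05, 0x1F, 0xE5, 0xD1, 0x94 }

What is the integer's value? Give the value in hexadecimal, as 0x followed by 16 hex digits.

Little-endian stores the least-significant byte at the lowest address.
Reassemble most-significant byte first: 94 D1 E5 1F 05 88 A1 0E → 0x94D1E51F0588A10E.

0x94D1E51F0588A10E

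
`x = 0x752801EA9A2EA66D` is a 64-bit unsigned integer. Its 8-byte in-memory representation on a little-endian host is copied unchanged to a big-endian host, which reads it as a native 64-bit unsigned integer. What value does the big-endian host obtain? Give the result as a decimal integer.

Stored little-endian, the bytes at ascending addresses are 6D A6 2E 9A EA 01 28 75.
Read back as big-endian, the last byte is least significant, giving 0x6DA62E9AEA012875.
0x6DA62E9AEA012875 = 7901053839153899637.

7901053839153899637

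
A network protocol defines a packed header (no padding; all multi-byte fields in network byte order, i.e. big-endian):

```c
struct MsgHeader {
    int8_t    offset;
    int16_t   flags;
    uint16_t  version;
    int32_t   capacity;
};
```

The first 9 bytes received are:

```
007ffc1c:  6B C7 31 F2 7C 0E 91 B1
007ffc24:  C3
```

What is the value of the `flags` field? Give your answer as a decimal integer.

-14543

`flags` follows `offset` (1 byte), so it starts at byte offset 1 and occupies 2 bytes.
Bytes at offsets 1..2: C7 31.
In big-endian order the high byte comes first in memory.
The bytes are already most-significant first: 0xC731.
Top bit is set, so as a signed 16-bit value this is 0xC731 − 2^16 = -14543.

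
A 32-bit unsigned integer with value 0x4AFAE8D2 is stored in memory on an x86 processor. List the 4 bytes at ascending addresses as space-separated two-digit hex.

D2 E8 FA 4A

Split into bytes (most-significant first): 4A FA E8 D2.
Little-endian stores the least-significant byte at the lowest address.
So at ascending addresses the bytes are D2 E8 FA 4A.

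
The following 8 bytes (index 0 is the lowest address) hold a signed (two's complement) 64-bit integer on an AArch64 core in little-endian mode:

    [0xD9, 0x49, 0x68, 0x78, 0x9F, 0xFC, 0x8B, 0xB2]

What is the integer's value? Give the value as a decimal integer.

-5581089551345497639

Little-endian: lowest address holds the least-significant byte.
Reassemble most-significant byte first: B2 8B FC 9F 78 68 49 D9 → 0xB28BFC9F786849D9.
Top bit is set, so as a signed 64-bit value this is 0xB28BFC9F786849D9 − 2^64 = -5581089551345497639.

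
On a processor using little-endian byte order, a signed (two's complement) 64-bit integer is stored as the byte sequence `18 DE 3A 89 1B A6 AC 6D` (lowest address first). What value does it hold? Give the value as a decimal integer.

7902874083325042200

In little-endian order the low byte comes first in memory.
Reassemble most-significant byte first: 6D AC A6 1B 89 3A DE 18 → 0x6DACA61B893ADE18.
0x6DACA61B893ADE18 = 7902874083325042200.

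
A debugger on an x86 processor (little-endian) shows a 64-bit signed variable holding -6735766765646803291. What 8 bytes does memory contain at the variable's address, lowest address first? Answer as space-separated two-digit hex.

Two's complement of -6735766765646803291 in 64 bits: 6735766765646803291 = 0x5D7A402F8C42715B; invert → 0xA285BFD073BD8EA4; add 1 → 0xA285BFD073BD8EA5.
Split into bytes (most-significant first): A2 85 BF D0 73 BD 8E A5.
Little-endian: lowest address holds the least-significant byte.
So at ascending addresses the bytes are A5 8E BD 73 D0 BF 85 A2.

A5 8E BD 73 D0 BF 85 A2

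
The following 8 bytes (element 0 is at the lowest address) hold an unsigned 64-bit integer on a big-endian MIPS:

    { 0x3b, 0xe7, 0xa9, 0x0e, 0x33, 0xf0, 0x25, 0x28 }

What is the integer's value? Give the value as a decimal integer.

Big-endian stores the most-significant byte at the lowest address.
The bytes are already most-significant first: 0x3BE7A90E33F02528.
0x3BE7A90E33F02528 = 4316604646323922216.

4316604646323922216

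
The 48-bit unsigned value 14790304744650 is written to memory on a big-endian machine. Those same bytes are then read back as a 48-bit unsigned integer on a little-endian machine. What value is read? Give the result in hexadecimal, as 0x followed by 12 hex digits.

14790304744650 in 48-bit hexadecimal is 0x0D73A2DC44CA.
Stored big-endian, the bytes at ascending addresses are 0D 73 A2 DC 44 CA.
Read back as little-endian, the first byte is least significant, giving 0xCA44DCA2730D.

0xCA44DCA2730D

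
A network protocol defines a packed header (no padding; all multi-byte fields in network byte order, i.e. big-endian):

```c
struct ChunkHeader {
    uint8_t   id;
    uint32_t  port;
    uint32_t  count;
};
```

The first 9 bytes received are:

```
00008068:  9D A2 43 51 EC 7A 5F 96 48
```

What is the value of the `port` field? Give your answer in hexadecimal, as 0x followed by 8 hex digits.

`port` follows `id` (1 byte), so it starts at byte offset 1 and occupies 4 bytes.
Bytes at offsets 1..4: A2 43 51 EC.
Big-endian stores the most-significant byte at the lowest address.
The bytes are already most-significant first: 0xA24351EC.

0xA24351EC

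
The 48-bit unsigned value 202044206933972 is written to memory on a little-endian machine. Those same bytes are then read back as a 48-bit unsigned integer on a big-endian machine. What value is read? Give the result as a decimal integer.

234089375711927

202044206933972 in 48-bit hexadecimal is 0xB7C2152EE7D4.
Stored little-endian, the bytes at ascending addresses are D4 E7 2E 15 C2 B7.
Read back as big-endian, the last byte is least significant, giving 0xD4E72E15C2B7.
0xD4E72E15C2B7 = 234089375711927.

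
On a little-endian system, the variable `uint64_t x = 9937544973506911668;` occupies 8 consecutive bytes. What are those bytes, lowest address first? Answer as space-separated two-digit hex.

9937544973506911668 in hexadecimal, padded to 64 bits, is 0x89E9408085591DB4.
Split into bytes (most-significant first): 89 E9 40 80 85 59 1D B4.
Little-endian: lowest address holds the least-significant byte.
So at ascending addresses the bytes are B4 1D 59 85 80 40 E9 89.

B4 1D 59 85 80 40 E9 89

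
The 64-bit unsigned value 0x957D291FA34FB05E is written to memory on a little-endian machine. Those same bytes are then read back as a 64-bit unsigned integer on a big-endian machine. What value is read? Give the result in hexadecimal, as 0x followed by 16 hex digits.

0x5EB04FA31F297D95

Stored little-endian, the bytes at ascending addresses are 5E B0 4F A3 1F 29 7D 95.
Read back as big-endian, the last byte is least significant, giving 0x5EB04FA31F297D95.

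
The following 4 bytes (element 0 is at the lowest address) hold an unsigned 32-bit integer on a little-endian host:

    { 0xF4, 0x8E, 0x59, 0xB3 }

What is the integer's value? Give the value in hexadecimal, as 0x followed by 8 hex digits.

0xB3598EF4

Little-endian: lowest address holds the least-significant byte.
Reassemble most-significant byte first: B3 59 8E F4 → 0xB3598EF4.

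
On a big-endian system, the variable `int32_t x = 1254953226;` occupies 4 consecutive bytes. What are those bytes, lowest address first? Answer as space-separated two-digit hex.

4A CD 11 0A

1254953226 in hexadecimal, padded to 32 bits, is 0x4ACD110A.
Split into bytes (most-significant first): 4A CD 11 0A.
Big-endian stores the most-significant byte at the lowest address.
So the memory order matches the most-significant-first order: 4A CD 11 0A.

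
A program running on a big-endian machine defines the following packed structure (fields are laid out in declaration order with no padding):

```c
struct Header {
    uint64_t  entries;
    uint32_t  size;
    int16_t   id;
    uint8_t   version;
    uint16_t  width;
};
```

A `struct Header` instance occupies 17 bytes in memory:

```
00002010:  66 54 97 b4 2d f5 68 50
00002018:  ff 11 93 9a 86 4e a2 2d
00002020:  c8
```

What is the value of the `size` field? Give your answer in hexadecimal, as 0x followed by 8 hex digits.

`size` follows `entries` (8 bytes), so it starts at byte offset 8 and occupies 4 bytes.
Bytes at offsets 8..11: FF 11 93 9A.
Big-endian: lowest address holds the most-significant byte.
The bytes are already most-significant first: 0xFF11939A.

0xFF11939A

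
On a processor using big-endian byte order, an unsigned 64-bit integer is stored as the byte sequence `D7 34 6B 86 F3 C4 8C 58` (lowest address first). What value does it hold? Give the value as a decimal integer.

15507137644302994520

In big-endian order the high byte comes first in memory.
The bytes are already most-significant first: 0xD7346B86F3C48C58.
0xD7346B86F3C48C58 = 15507137644302994520.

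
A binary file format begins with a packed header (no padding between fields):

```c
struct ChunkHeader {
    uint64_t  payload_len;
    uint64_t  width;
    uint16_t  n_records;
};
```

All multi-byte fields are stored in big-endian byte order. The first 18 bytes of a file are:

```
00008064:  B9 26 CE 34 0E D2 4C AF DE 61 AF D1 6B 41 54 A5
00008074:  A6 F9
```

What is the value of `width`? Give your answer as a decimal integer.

16024282263143404709

`width` follows `payload_len` (8 bytes), so it starts at byte offset 8 and occupies 8 bytes.
Bytes at offsets 8..15: DE 61 AF D1 6B 41 54 A5.
Big-endian stores the most-significant byte at the lowest address.
The bytes are already most-significant first: 0xDE61AFD16B4154A5.
0xDE61AFD16B4154A5 = 16024282263143404709.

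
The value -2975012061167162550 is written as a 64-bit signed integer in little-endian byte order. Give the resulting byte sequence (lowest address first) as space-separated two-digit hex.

4A EB A0 EB 4A A2 B6 D6

Two's complement of -2975012061167162550 in 64 bits: 2975012061167162550 = 0x29495DB5145F14B6; invert → 0xD6B6A24AEBA0EB49; add 1 → 0xD6B6A24AEBA0EB4A.
Split into bytes (most-significant first): D6 B6 A2 4A EB A0 EB 4A.
In little-endian order the low byte comes first in memory.
So at ascending addresses the bytes are 4A EB A0 EB 4A A2 B6 D6.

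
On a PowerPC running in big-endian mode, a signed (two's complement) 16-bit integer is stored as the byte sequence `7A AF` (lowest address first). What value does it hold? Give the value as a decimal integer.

31407

Big-endian: lowest address holds the most-significant byte.
The bytes are already most-significant first: 0x7AAF.
0x7AAF = 31407.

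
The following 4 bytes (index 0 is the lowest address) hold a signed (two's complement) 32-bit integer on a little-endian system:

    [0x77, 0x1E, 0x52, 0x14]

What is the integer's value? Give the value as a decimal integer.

In little-endian order the low byte comes first in memory.
Reassemble most-significant byte first: 14 52 1E 77 → 0x14521E77.
0x14521E77 = 340926071.

340926071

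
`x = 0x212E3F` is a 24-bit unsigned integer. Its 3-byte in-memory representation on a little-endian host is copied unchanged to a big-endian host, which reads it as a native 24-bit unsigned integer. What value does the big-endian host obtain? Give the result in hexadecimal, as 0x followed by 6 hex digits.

0x3F2E21

Stored little-endian, the bytes at ascending addresses are 3F 2E 21.
Read back as big-endian, the last byte is least significant, giving 0x3F2E21.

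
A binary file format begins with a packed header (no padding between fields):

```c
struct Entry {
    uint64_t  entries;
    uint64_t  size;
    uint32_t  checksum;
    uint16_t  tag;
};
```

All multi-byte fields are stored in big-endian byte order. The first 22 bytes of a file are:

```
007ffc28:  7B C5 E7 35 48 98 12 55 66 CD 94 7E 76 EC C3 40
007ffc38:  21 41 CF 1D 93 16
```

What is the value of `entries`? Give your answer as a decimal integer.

`entries` is the first field, at byte offset 0, occupying 8 bytes.
Bytes at offsets 0..7: 7B C5 E7 35 48 98 12 55.
Big-endian: lowest address holds the most-significant byte.
The bytes are already most-significant first: 0x7BC5E73548981255.
0x7BC5E73548981255 = 8918788853114344021.

8918788853114344021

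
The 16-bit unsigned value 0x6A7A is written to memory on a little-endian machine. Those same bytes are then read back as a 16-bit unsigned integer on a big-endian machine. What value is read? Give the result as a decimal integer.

31338

Stored little-endian, the bytes at ascending addresses are 7A 6A.
Read back as big-endian, the last byte is least significant, giving 0x7A6A.
0x7A6A = 31338.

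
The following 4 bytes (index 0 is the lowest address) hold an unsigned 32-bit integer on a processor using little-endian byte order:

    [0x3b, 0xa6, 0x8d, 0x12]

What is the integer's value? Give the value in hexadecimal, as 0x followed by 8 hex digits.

In little-endian order the low byte comes first in memory.
Reassemble most-significant byte first: 12 8D A6 3B → 0x128DA63B.

0x128DA63B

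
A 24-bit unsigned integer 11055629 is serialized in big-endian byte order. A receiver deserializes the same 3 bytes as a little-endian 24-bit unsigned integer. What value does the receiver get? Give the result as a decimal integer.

11055629 in 24-bit hexadecimal is 0xA8B20D.
Stored big-endian, the bytes at ascending addresses are A8 B2 0D.
Read back as little-endian, the first byte is least significant, giving 0x0DB2A8.
0x0DB2A8 = 897704.

897704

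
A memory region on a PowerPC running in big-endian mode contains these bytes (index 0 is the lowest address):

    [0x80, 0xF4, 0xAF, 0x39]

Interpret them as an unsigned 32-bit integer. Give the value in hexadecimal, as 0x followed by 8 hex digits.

0x80F4AF39

Big-endian stores the most-significant byte at the lowest address.
The bytes are already most-significant first: 0x80F4AF39.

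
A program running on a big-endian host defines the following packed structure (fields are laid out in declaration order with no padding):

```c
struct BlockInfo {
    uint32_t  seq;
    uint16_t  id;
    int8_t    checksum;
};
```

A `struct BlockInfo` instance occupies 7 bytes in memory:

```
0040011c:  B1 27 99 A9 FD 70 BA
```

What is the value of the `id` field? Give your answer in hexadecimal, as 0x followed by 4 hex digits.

0xFD70

`id` follows `seq` (4 bytes), so it starts at byte offset 4 and occupies 2 bytes.
Bytes at offsets 4..5: FD 70.
Big-endian stores the most-significant byte at the lowest address.
The bytes are already most-significant first: 0xFD70.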